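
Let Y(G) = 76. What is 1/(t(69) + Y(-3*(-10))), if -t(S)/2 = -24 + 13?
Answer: 1/98 ≈ 0.010204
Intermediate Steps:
t(S) = 22 (t(S) = -2*(-24 + 13) = -2*(-11) = 22)
1/(t(69) + Y(-3*(-10))) = 1/(22 + 76) = 1/98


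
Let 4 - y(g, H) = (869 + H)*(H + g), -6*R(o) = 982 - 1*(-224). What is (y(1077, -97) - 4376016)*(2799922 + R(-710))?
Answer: -14369769612412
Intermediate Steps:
R(o) = -201 (R(o) = -(982 - 1*(-224))/6 = -(982 + 224)/6 = -⅙*1206 = -201)
y(g, H) = 4 - (869 + H)*(H + g)
(y(1077, -97) - 4376016)*(2799922 + R(-710)) = ((4 - 1*(-97)² - 869*(-97) - 869*1077 - 1*(-97)*1077) - 4376016)*(2799922 - 201) = ((4 - 1*9409 + 84293 - 935913 + 104469) - 4376016)*2799721 = ((4 - 9409 + 84293 - 935913 + 104469) - 4376016)*2799721 = (-756556 - 4376016)*2799721 = -5132572*2799721 = -14369769612412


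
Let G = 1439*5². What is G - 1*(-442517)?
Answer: 478492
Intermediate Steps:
G = 35975 (G = 1439*25 = 35975)
G - 1*(-442517) = 35975 - 1*(-442517) = 35975 + 442517 = 478492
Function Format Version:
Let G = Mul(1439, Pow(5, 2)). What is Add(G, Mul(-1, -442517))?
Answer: 478492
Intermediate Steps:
G = 35975 (G = Mul(1439, 25) = 35975)
Add(G, Mul(-1, -442517)) = Add(35975, Mul(-1, -442517)) = Add(35975, 442517) = 478492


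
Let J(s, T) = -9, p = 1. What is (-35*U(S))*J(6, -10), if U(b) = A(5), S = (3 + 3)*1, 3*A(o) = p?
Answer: 105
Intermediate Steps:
A(o) = ⅓ (A(o) = (⅓)*1 = ⅓)
S = 6 (S = 6*1 = 6)
U(b) = ⅓
(-35*U(S))*J(6, -10) = -35*⅓*(-9) = -35/3*(-9) = 105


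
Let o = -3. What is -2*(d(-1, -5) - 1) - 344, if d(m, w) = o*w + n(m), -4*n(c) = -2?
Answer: -373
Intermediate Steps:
n(c) = ½ (n(c) = -¼*(-2) = ½)
d(m, w) = ½ - 3*w (d(m, w) = -3*w + ½ = ½ - 3*w)
-2*(d(-1, -5) - 1) - 344 = -2*((½ - 3*(-5)) - 1) - 344 = -2*((½ + 15) - 1) - 344 = -2*(31/2 - 1) - 344 = -2*29/2 - 344 = -29 - 344 = -373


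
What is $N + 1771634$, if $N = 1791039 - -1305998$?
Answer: $4868671$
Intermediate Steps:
$N = 3097037$ ($N = 1791039 + 1305998 = 3097037$)
$N + 1771634 = 3097037 + 1771634 = 4868671$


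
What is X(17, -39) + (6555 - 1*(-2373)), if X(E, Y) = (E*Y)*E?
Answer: -2343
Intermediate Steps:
X(E, Y) = Y*E**2
X(17, -39) + (6555 - 1*(-2373)) = -39*17**2 + (6555 - 1*(-2373)) = -39*289 + (6555 + 2373) = -11271 + 8928 = -2343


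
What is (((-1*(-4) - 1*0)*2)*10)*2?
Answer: 160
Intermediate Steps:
(((-1*(-4) - 1*0)*2)*10)*2 = (((4 + 0)*2)*10)*2 = ((4*2)*10)*2 = (8*10)*2 = 80*2 = 160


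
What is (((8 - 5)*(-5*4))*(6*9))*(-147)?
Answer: 476280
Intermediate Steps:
(((8 - 5)*(-5*4))*(6*9))*(-147) = ((3*(-20))*54)*(-147) = -60*54*(-147) = -3240*(-147) = 476280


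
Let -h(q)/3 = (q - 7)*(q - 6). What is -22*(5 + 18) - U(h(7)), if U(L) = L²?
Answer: -506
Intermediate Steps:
h(q) = -3*(-7 + q)*(-6 + q) (h(q) = -3*(q - 7)*(q - 6) = -3*(-7 + q)*(-6 + q))
-22*(5 + 18) - U(h(7)) = -22*(5 + 18) - (-126 - 3*7² + 39*7)² = -22*23 - (-126 - 3*49 + 273)² = -506 - (-126 - 147 + 273)² = -506 - 1*0² = -506 - 1*0 = -506 + 0 = -506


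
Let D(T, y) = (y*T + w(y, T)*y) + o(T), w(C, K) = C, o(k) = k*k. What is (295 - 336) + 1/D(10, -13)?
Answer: -5698/139 ≈ -40.993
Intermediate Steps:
o(k) = k**2
D(T, y) = T**2 + y**2 + T*y (D(T, y) = (y*T + y*y) + T**2 = (T*y + y**2) + T**2 = (y**2 + T*y) + T**2 = T**2 + y**2 + T*y)
(295 - 336) + 1/D(10, -13) = (295 - 336) + 1/(10**2 + (-13)**2 + 10*(-13)) = -41 + 1/(100 + 169 - 130) = -41 + 1/139 = -5698/139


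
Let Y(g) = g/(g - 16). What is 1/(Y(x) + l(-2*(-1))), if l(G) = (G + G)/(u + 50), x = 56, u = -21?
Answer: 145/223 ≈ 0.65022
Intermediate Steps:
l(G) = 2*G/29 (l(G) = (G + G)/(-21 + 50) = (2*G)/29 = (2*G)*(1/29) = 2*G/29)
Y(g) = g/(-16 + g)
1/(Y(x) + l(-2*(-1))) = 1/(56/(-16 + 56) + 2*(-2*(-1))/29) = 1/(56/40 + (2/29)*2) = 1/(56*(1/40) + 4/29) = 1/(7/5 + 4/29) = 1/(223/145) = 145/223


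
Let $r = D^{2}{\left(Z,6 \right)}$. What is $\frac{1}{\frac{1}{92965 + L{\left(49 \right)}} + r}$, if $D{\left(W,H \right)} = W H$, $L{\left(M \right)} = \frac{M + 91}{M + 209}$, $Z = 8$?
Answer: $\frac{11992555}{27630846849} \approx 0.00043403$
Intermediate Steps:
$L{\left(M \right)} = \frac{91 + M}{209 + M}$
$D{\left(W,H \right)} = H W$
$r = 2304$ ($r = \left(6 \cdot 8\right)^{2} = 48^{2} = 2304$)
$\frac{1}{\frac{1}{92965 + L{\left(49 \right)}} + r} = \frac{1}{\frac{1}{92965 + \frac{91 + 49}{209 + 49}} + 2304} = \frac{1}{\frac{1}{92965 + \frac{1}{258} \cdot 140} + 2304} = \frac{1}{\frac{1}{92965 + \frac{70}{129}} + 2304} = \frac{1}{\frac{1}{\frac{11992555}{129}} + 2304} = \frac{1}{\frac{129}{11992555} + 2304} = \frac{1}{\frac{27630846849}{11992555}} = \frac{11992555}{27630846849}$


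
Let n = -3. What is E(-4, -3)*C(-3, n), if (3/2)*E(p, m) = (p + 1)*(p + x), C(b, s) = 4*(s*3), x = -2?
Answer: -432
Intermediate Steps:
C(b, s) = 12*s (C(b, s) = 4*(3*s) = 12*s)
E(p, m) = 2*(1 + p)*(-2 + p)/3 (E(p, m) = 2*((p + 1)*(p - 2))/3 = 2*((1 + p)*(-2 + p))/3 = 2*(1 + p)*(-2 + p)/3)
E(-4, -3)*C(-3, n) = (-4/3 - ⅔*(-4) + (⅔)*(-4)²)*(12*(-3)) = (-4/3 + 8/3 + (⅔)*16)*(-36) = (-4/3 + 8/3 + 32/3)*(-36) = 12*(-36) = -432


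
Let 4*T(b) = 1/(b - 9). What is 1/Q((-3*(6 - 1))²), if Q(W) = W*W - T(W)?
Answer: 864/43739999 ≈ 1.9753e-5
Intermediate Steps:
T(b) = 1/(4*(-9 + b)) (T(b) = 1/(4*(b - 9)) = 1/(4*(-9 + b)))
Q(W) = W² - 1/(4*(-9 + W)) (Q(W) = W*W - 1/(4*(-9 + W)) = W² - 1/(4*(-9 + W)))
1/Q((-3*(6 - 1))²) = 1/((-1 + 4*((-3*(6 - 1))²)²*(-9 + (-3*(6 - 1))²))/(4*(-9 + (-3*(6 - 1))²))) = 1/((-1 + 4*((-3*5)²)²*(-9 + (-3*5)²))/(4*(-9 + (-3*5)²))) = 1/((-1 + 4*((-15)²)²*(-9 + (-15)²))/(4*(-9 + (-15)²))) = 1/((-1 + 4*225²*(-9 + 225))/(4*(-9 + 225))) = 1/((¼)*(-1 + 4*50625*216)/216) = 1/((¼)*(1/216)*(-1 + 43740000)) = 1/((¼)*(1/216)*43739999) = 1/(43739999/864) = 864/43739999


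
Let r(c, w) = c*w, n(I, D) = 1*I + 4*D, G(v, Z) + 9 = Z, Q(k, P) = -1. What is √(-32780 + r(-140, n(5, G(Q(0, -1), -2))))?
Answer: 2*I*√6830 ≈ 165.29*I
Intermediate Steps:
G(v, Z) = -9 + Z
n(I, D) = I + 4*D
√(-32780 + r(-140, n(5, G(Q(0, -1), -2)))) = √(-32780 - 140*(5 + 4*(-9 - 2))) = √(-32780 - 140*(5 + 4*(-11))) = √(-32780 - 140*(5 - 44)) = √(-32780 - 140*(-39)) = √(-32780 + 5460) = √(-27320) = 2*I*√6830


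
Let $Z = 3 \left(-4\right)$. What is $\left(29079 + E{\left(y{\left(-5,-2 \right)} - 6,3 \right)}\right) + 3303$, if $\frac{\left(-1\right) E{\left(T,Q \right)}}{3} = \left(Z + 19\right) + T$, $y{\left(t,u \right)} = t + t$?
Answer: $32409$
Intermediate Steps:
$y{\left(t,u \right)} = 2 t$
$Z = -12$
$E{\left(T,Q \right)} = -21 - 3 T$ ($E{\left(T,Q \right)} = - 3 \left(\left(-12 + 19\right) + T\right) = - 3 \left(7 + T\right) = -21 - 3 T$)
$\left(29079 + E{\left(y{\left(-5,-2 \right)} - 6,3 \right)}\right) + 3303 = \left(29079 - \left(21 + 3 \left(2 \left(-5\right) - 6\right)\right)\right) + 3303 = \left(29079 - \left(21 + 3 \left(-10 - 6\right)\right)\right) + 3303 = \left(29079 - -27\right) + 3303 = \left(29079 + \left(-21 + 48\right)\right) + 3303 = \left(29079 + 27\right) + 3303 = 29106 + 3303 = 32409$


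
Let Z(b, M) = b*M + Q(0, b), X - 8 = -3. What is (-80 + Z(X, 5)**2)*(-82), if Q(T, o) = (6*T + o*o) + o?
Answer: -241490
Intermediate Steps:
X = 5 (X = 8 - 3 = 5)
Q(T, o) = o + o**2 + 6*T (Q(T, o) = (6*T + o**2) + o = (o**2 + 6*T) + o = o + o**2 + 6*T)
Z(b, M) = b + b**2 + M*b (Z(b, M) = b*M + (b + b**2 + 6*0) = M*b + (b + b**2 + 0) = M*b + (b + b**2) = b + b**2 + M*b)
(-80 + Z(X, 5)**2)*(-82) = (-80 + (5*(1 + 5 + 5))**2)*(-82) = (-80 + (5*11)**2)*(-82) = (-80 + 55**2)*(-82) = (-80 + 3025)*(-82) = 2945*(-82) = -241490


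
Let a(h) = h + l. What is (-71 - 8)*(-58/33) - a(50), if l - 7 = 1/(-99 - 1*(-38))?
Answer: 164794/2013 ≈ 81.865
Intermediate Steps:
l = 426/61 (l = 7 + 1/(-99 - 1*(-38)) = 7 + 1/(-99 + 38) = 7 + 1/(-61) = 7 - 1/61 = 426/61 ≈ 6.9836)
a(h) = 426/61 + h (a(h) = h + 426/61 = 426/61 + h)
(-71 - 8)*(-58/33) - a(50) = (-71 - 8)*(-58/33) - (426/61 + 50) = -(-4582)/33 - 1*3476/61 = -79*(-58/33) - 3476/61 = 4582/33 - 3476/61 = 164794/2013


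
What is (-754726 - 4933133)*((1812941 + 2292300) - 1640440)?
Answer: -14019440551059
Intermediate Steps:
(-754726 - 4933133)*((1812941 + 2292300) - 1640440) = -5687859*(4105241 - 1640440) = -5687859*2464801 = -14019440551059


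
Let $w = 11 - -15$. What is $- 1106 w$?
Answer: $-28756$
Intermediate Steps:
$w = 26$ ($w = 11 + 15 = 26$)
$- 1106 w = \left(-1106\right) 26 = -28756$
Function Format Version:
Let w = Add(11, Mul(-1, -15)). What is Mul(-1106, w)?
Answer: -28756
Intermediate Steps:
w = 26 (w = Add(11, 15) = 26)
Mul(-1106, w) = Mul(-1106, 26) = -28756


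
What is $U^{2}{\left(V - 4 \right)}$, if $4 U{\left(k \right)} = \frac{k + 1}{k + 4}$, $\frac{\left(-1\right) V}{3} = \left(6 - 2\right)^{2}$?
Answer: $\frac{289}{4096} \approx 0.070557$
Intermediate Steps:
$V = -48$ ($V = - 3 \left(6 - 2\right)^{2} = - 3 \cdot 4^{2} = \left(-3\right) 16 = -48$)
$U{\left(k \right)} = \frac{1 + k}{4 \left(4 + k\right)}$ ($U{\left(k \right)} = \frac{\left(k + 1\right) \frac{1}{k + 4}}{4} = \frac{\left(1 + k\right) \frac{1}{4 + k}}{4} = \frac{\frac{1}{4 + k} \left(1 + k\right)}{4} = \frac{1 + k}{4 \left(4 + k\right)}$)
$U^{2}{\left(V - 4 \right)} = \left(\frac{1 - 52}{4 \left(4 - 52\right)}\right)^{2} = \left(\frac{1}{4} \frac{1}{-48} \left(-51\right)\right)^{2} = \left(\frac{1}{4} \left(- \frac{1}{48}\right) \left(-51\right)\right)^{2} = \left(\frac{17}{64}\right)^{2} = \frac{289}{4096}$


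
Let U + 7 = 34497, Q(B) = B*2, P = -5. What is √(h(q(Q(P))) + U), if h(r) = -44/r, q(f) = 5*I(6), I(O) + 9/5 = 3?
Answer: 2*√77586/3 ≈ 185.70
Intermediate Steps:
Q(B) = 2*B
I(O) = 6/5 (I(O) = -9/5 + 3 = 6/5)
U = 34490 (U = -7 + 34497 = 34490)
q(f) = 6 (q(f) = 5*(6/5) = 6)
√(h(q(Q(P))) + U) = √(-44/6 + 34490) = √(-44*⅙ + 34490) = √(-22/3 + 34490) = √(103448/3) = 2*√77586/3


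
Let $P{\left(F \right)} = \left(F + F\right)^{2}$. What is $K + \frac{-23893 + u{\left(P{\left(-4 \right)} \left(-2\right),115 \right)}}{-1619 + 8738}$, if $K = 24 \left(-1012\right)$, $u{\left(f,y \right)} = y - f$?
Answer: $- \frac{172929922}{7119} \approx -24291.0$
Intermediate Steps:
$P{\left(F \right)} = 4 F^{2}$ ($P{\left(F \right)} = \left(2 F\right)^{2} = 4 F^{2}$)
$K = -24288$
$K + \frac{-23893 + u{\left(P{\left(-4 \right)} \left(-2\right),115 \right)}}{-1619 + 8738} = -24288 + \frac{-23893 - \left(-115 + 4 \left(-4\right)^{2} \left(-2\right)\right)}{-1619 + 8738} = -24288 + \frac{-23893 - \left(-115 + 4 \cdot 16 \left(-2\right)\right)}{7119} = -24288 + \left(-23893 - \left(-115 + 64 \left(-2\right)\right)\right) \frac{1}{7119} = -24288 + \left(-23893 + \left(115 - -128\right)\right) \frac{1}{7119} = -24288 + \left(-23893 + \left(115 + 128\right)\right) \frac{1}{7119} = -24288 + \left(-23893 + 243\right) \frac{1}{7119} = -24288 - \frac{23650}{7119} = - \frac{172929922}{7119}$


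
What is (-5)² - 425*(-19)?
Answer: 8100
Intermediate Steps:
(-5)² - 425*(-19) = 25 + 8075 = 8100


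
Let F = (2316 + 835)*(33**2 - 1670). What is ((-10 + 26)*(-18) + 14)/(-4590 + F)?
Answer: 274/1835321 ≈ 0.00014929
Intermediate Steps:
F = -1830731 (F = 3151*(1089 - 1670) = 3151*(-581) = -1830731)
((-10 + 26)*(-18) + 14)/(-4590 + F) = ((-10 + 26)*(-18) + 14)/(-4590 - 1830731) = (16*(-18) + 14)/(-1835321) = (-288 + 14)*(-1/1835321) = -274*(-1/1835321) = 274/1835321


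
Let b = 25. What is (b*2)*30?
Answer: 1500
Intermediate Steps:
(b*2)*30 = (25*2)*30 = 50*30 = 1500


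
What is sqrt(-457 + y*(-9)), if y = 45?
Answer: I*sqrt(862) ≈ 29.36*I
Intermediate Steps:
sqrt(-457 + y*(-9)) = sqrt(-457 + 45*(-9)) = sqrt(-457 - 405) = sqrt(-862) = I*sqrt(862)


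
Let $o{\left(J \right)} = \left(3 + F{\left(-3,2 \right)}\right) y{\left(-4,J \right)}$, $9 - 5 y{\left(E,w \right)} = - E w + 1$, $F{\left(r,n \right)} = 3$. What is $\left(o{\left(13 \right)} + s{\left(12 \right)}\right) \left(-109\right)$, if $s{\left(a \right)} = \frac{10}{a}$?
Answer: $\frac{169931}{30} \approx 5664.4$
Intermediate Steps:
$y{\left(E,w \right)} = \frac{8}{5} + \frac{E w}{5}$ ($y{\left(E,w \right)} = \frac{9}{5} - \frac{- E w + 1}{5} = \frac{9}{5} - \frac{1 - E w}{5} = \frac{9}{5} + \left(- \frac{1}{5} + \frac{E w}{5}\right) = \frac{8}{5} + \frac{E w}{5}$)
$o{\left(J \right)} = \frac{48}{5} - \frac{24 J}{5}$ ($o{\left(J \right)} = \left(3 + 3\right) \left(\frac{8}{5} + \frac{1}{5} \left(-4\right) J\right) = 6 \left(\frac{8}{5} - \frac{4 J}{5}\right) = \frac{48}{5} - \frac{24 J}{5}$)
$\left(o{\left(13 \right)} + s{\left(12 \right)}\right) \left(-109\right) = \left(\left(\frac{48}{5} - \frac{312}{5}\right) + \frac{10}{12}\right) \left(-109\right) = \left(\left(\frac{48}{5} - \frac{312}{5}\right) + 10 \cdot \frac{1}{12}\right) \left(-109\right) = \left(- \frac{264}{5} + \frac{5}{6}\right) \left(-109\right) = \left(- \frac{1559}{30}\right) \left(-109\right) = \frac{169931}{30}$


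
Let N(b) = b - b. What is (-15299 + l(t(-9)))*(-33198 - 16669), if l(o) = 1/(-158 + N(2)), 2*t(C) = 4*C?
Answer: 120540656681/158 ≈ 7.6292e+8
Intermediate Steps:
N(b) = 0
t(C) = 2*C (t(C) = (4*C)/2 = 2*C)
l(o) = -1/158 (l(o) = 1/(-158 + 0) = 1/(-158) = -1/158)
(-15299 + l(t(-9)))*(-33198 - 16669) = (-15299 - 1/158)*(-33198 - 16669) = -2417243/158*(-49867) = 120540656681/158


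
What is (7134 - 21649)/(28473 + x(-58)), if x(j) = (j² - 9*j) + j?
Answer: -14515/32301 ≈ -0.44937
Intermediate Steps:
x(j) = j² - 8*j
(7134 - 21649)/(28473 + x(-58)) = (7134 - 21649)/(28473 - 58*(-8 - 58)) = -14515/(28473 - 58*(-66)) = -14515/(28473 + 3828) = -14515/32301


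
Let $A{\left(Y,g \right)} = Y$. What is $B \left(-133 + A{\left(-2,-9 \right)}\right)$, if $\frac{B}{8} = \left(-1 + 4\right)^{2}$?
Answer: $-9720$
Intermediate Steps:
$B = 72$ ($B = 8 \left(-1 + 4\right)^{2} = 8 \cdot 3^{2} = 8 \cdot 9 = 72$)
$B \left(-133 + A{\left(-2,-9 \right)}\right) = 72 \left(-133 - 2\right) = 72 \left(-135\right) = -9720$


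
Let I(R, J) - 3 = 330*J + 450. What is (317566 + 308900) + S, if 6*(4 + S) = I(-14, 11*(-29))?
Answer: 1217985/2 ≈ 6.0899e+5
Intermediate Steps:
I(R, J) = 453 + 330*J (I(R, J) = 3 + (330*J + 450) = 3 + (450 + 330*J) = 453 + 330*J)
S = -34947/2 (S = -4 + (453 + 330*(11*(-29)))/6 = -4 + (453 + 330*(-319))/6 = -4 + (453 - 105270)/6 = -4 + (⅙)*(-104817) = -4 - 34939/2 = -34947/2 ≈ -17474.)
(317566 + 308900) + S = (317566 + 308900) - 34947/2 = 626466 - 34947/2 = 1217985/2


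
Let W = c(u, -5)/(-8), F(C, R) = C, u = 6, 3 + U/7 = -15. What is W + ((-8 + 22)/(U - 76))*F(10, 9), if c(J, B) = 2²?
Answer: -241/202 ≈ -1.1931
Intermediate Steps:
U = -126 (U = -21 + 7*(-15) = -21 - 105 = -126)
c(J, B) = 4
W = -½ (W = 4/(-8) = 4*(-⅛) = -½ ≈ -0.50000)
W + ((-8 + 22)/(U - 76))*F(10, 9) = -½ + ((-8 + 22)/(-126 - 76))*10 = -½ + (14/(-202))*10 = -½ + (14*(-1/202))*10 = -½ - 7/101*10 = -½ - 70/101 = -241/202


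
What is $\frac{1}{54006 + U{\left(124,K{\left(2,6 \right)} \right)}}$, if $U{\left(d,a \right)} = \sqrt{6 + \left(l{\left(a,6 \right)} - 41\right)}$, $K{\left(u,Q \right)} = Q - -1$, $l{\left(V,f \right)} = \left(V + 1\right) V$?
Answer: $\frac{18002}{972216005} - \frac{\sqrt{21}}{2916648015} \approx 1.8515 \cdot 10^{-5}$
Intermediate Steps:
$l{\left(V,f \right)} = V \left(1 + V\right)$ ($l{\left(V,f \right)} = \left(1 + V\right) V = V \left(1 + V\right)$)
$K{\left(u,Q \right)} = 1 + Q$ ($K{\left(u,Q \right)} = Q + 1 = 1 + Q$)
$U{\left(d,a \right)} = \sqrt{-35 + a \left(1 + a\right)}$ ($U{\left(d,a \right)} = \sqrt{6 + \left(a \left(1 + a\right) - 41\right)} = \sqrt{6 + \left(-41 + a \left(1 + a\right)\right)} = \sqrt{-35 + a \left(1 + a\right)}$)
$\frac{1}{54006 + U{\left(124,K{\left(2,6 \right)} \right)}} = \frac{1}{54006 + \sqrt{-35 + \left(1 + 6\right) \left(1 + \left(1 + 6\right)\right)}} = \frac{1}{54006 + \sqrt{-35 + 7 \left(1 + 7\right)}} = \frac{1}{54006 + \sqrt{-35 + 7 \cdot 8}} = \frac{1}{54006 + \sqrt{-35 + 56}} = \frac{1}{54006 + \sqrt{21}}$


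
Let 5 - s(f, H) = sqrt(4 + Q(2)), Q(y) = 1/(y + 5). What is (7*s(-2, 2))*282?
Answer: 9870 - 282*sqrt(203) ≈ 5852.1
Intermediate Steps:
Q(y) = 1/(5 + y)
s(f, H) = 5 - sqrt(203)/7 (s(f, H) = 5 - sqrt(4 + 1/(5 + 2)) = 5 - sqrt(4 + 1/7) = 5 - sqrt(29/7) = 5 - sqrt(203)/7)
(7*s(-2, 2))*282 = (7*(5 - sqrt(203)/7))*282 = (35 - sqrt(203))*282 = 9870 - 282*sqrt(203)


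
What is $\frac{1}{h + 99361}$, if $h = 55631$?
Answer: $\frac{1}{154992} \approx 6.4519 \cdot 10^{-6}$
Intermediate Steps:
$\frac{1}{h + 99361} = \frac{1}{55631 + 99361} = \frac{1}{154992}$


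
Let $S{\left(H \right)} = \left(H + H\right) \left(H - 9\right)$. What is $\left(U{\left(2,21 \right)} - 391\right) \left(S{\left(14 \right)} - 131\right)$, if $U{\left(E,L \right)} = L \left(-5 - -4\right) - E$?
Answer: $-3726$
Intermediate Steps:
$U{\left(E,L \right)} = - E - L$ ($U{\left(E,L \right)} = L \left(-5 + 4\right) - E = L \left(-1\right) - E = - L - E = - E - L$)
$S{\left(H \right)} = 2 H \left(-9 + H\right)$
$\left(U{\left(2,21 \right)} - 391\right) \left(S{\left(14 \right)} - 131\right) = \left(\left(\left(-1\right) 2 - 21\right) - 391\right) \left(2 \cdot 14 \left(-9 + 14\right) - 131\right) = \left(\left(-2 - 21\right) - 391\right) \left(2 \cdot 14 \cdot 5 - 131\right) = \left(-23 - 391\right) \left(140 - 131\right) = \left(-414\right) 9 = -3726$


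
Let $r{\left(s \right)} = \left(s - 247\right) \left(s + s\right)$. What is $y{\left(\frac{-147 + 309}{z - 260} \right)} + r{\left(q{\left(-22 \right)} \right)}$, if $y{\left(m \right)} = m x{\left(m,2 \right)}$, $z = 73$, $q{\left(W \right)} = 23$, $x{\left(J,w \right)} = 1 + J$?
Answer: $- \frac{360324626}{34969} \approx -10304.0$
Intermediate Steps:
$r{\left(s \right)} = 2 s \left(-247 + s\right)$ ($r{\left(s \right)} = \left(-247 + s\right) 2 s = 2 s \left(-247 + s\right)$)
$y{\left(m \right)} = m \left(1 + m\right)$
$y{\left(\frac{-147 + 309}{z - 260} \right)} + r{\left(q{\left(-22 \right)} \right)} = \frac{-147 + 309}{73 - 260} \left(1 + \frac{-147 + 309}{73 - 260}\right) + 2 \cdot 23 \left(-247 + 23\right) = \frac{162}{-187} \left(1 + \frac{162}{-187}\right) + 2 \cdot 23 \left(-224\right) = 162 \left(- \frac{1}{187}\right) \left(1 + 162 \left(- \frac{1}{187}\right)\right) - 10304 = - \frac{162 \left(1 - \frac{162}{187}\right)}{187} - 10304 = \left(- \frac{162}{187}\right) \frac{25}{187} - 10304 = - \frac{4050}{34969} - 10304 = - \frac{360324626}{34969}$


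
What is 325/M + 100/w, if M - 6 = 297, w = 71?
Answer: 53375/21513 ≈ 2.4811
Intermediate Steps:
M = 303 (M = 6 + 297 = 303)
325/M + 100/w = 325/303 + 100/71 = 53375/21513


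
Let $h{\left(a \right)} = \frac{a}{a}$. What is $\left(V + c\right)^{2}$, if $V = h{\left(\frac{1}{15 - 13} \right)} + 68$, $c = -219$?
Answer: $22500$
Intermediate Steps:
$h{\left(a \right)} = 1$
$V = 69$ ($V = 1 + 68 = 69$)
$\left(V + c\right)^{2} = \left(69 - 219\right)^{2} = \left(-150\right)^{2} = 22500$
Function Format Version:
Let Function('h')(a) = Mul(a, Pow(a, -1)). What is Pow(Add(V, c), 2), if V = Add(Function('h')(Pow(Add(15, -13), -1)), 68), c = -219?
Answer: 22500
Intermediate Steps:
Function('h')(a) = 1
V = 69 (V = Add(1, 68) = 69)
Pow(Add(V, c), 2) = Pow(Add(69, -219), 2) = Pow(-150, 2) = 22500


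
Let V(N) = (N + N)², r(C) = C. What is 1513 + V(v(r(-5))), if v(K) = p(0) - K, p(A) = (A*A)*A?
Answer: 1613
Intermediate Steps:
p(A) = A³ (p(A) = A²*A = A³)
v(K) = -K (v(K) = 0³ - K = 0 - K = -K)
V(N) = 4*N² (V(N) = (2*N)² = 4*N²)
1513 + V(v(r(-5))) = 1513 + 4*(-1*(-5))² = 1513 + 4*5² = 1513 + 4*25 = 1513 + 100 = 1613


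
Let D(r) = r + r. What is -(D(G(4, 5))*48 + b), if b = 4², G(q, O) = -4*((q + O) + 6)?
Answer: 5744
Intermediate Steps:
G(q, O) = -24 - 4*O - 4*q (G(q, O) = -4*((O + q) + 6) = -4*(6 + O + q) = -24 - 4*O - 4*q)
D(r) = 2*r
b = 16
-(D(G(4, 5))*48 + b) = -((2*(-24 - 4*5 - 4*4))*48 + 16) = -((2*(-24 - 20 - 16))*48 + 16) = -((2*(-60))*48 + 16) = -(-120*48 + 16) = -(-5760 + 16) = -1*(-5744) = 5744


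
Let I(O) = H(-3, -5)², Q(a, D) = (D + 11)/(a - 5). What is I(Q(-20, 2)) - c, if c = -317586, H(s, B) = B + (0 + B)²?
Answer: 317986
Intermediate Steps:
H(s, B) = B + B²
Q(a, D) = (11 + D)/(-5 + a)
I(O) = 400 (I(O) = (-5*(1 - 5))² = (-5*(-4))² = 20² = 400)
I(Q(-20, 2)) - c = 400 - 1*(-317586) = 400 + 317586 = 317986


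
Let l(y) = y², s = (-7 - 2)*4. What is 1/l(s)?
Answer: 1/1296 ≈ 0.00077160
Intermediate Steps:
s = -36 (s = -9*4 = -36)
1/l(s) = 1/((-36)²) = 1/1296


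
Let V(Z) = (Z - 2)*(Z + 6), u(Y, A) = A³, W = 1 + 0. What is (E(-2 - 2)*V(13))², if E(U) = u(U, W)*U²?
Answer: 11182336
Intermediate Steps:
W = 1
E(U) = U² (E(U) = 1³*U² = 1*U² = U²)
V(Z) = (-2 + Z)*(6 + Z)
(E(-2 - 2)*V(13))² = ((-2 - 2)²*(-12 + 13² + 4*13))² = ((-4)²*(-12 + 169 + 52))² = (16*209)² = 3344² = 11182336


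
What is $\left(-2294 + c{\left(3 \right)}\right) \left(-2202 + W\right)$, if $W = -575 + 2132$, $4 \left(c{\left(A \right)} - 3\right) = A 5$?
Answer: $\frac{5901105}{4} \approx 1.4753 \cdot 10^{6}$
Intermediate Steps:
$c{\left(A \right)} = 3 + \frac{5 A}{4}$ ($c{\left(A \right)} = 3 + \frac{A 5}{4} = 3 + \frac{5 A}{4}$)
$W = 1557$
$\left(-2294 + c{\left(3 \right)}\right) \left(-2202 + W\right) = \left(-2294 + \left(3 + \frac{5}{4} \cdot 3\right)\right) \left(-2202 + 1557\right) = \left(-2294 + \left(3 + \frac{15}{4}\right)\right) \left(-645\right) = \left(-2294 + \frac{27}{4}\right) \left(-645\right) = \left(- \frac{9149}{4}\right) \left(-645\right) = \frac{5901105}{4}$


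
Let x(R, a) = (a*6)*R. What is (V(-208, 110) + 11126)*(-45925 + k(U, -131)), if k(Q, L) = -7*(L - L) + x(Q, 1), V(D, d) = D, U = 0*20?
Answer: -501409150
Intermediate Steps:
x(R, a) = 6*R*a (x(R, a) = (6*a)*R = 6*R*a)
U = 0
k(Q, L) = 6*Q (k(Q, L) = -7*(L - L) + 6*Q*1 = -7*0 + 6*Q = 0 + 6*Q = 6*Q)
(V(-208, 110) + 11126)*(-45925 + k(U, -131)) = (-208 + 11126)*(-45925 + 6*0) = 10918*(-45925 + 0) = 10918*(-45925) = -501409150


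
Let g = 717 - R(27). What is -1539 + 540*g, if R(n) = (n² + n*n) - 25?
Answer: -388179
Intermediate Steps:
R(n) = -25 + 2*n² (R(n) = (n² + n²) - 25 = 2*n² - 25 = -25 + 2*n²)
g = -716 (g = 717 - (-25 + 2*27²) = 717 - (-25 + 2*729) = 717 - (-25 + 1458) = 717 - 1*1433 = 717 - 1433 = -716)
-1539 + 540*g = -1539 + 540*(-716) = -1539 - 386640 = -388179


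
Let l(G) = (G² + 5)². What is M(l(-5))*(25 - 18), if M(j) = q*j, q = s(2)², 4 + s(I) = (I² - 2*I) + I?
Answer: 25200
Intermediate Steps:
s(I) = -4 + I² - I (s(I) = -4 + ((I² - 2*I) + I) = -4 + (I² - I) = -4 + I² - I)
q = 4 (q = (-4 + 2² - 1*2)² = (-4 + 4 - 2)² = (-2)² = 4)
l(G) = (5 + G²)²
M(j) = 4*j
M(l(-5))*(25 - 18) = (4*(5 + (-5)²)²)*(25 - 18) = (4*(5 + 25)²)*7 = (4*30²)*7 = (4*900)*7 = 3600*7 = 25200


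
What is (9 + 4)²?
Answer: 169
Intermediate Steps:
(9 + 4)² = 13² = 169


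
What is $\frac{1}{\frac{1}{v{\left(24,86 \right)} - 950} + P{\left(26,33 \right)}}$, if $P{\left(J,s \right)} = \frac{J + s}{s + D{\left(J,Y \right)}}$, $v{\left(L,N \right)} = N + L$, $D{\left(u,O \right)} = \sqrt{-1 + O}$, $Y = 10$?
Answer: $\frac{2520}{4127} \approx 0.61061$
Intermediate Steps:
$v{\left(L,N \right)} = L + N$
$P{\left(J,s \right)} = \frac{J + s}{3 + s}$ ($P{\left(J,s \right)} = \frac{J + s}{s + \sqrt{-1 + 10}} = \frac{J + s}{s + \sqrt{9}} = \frac{J + s}{s + 3} = \frac{J + s}{3 + s}$)
$\frac{1}{\frac{1}{v{\left(24,86 \right)} - 950} + P{\left(26,33 \right)}} = \frac{1}{\frac{1}{\left(24 + 86\right) - 950} + \frac{26 + 33}{3 + 33}} = \frac{1}{\frac{1}{110 - 950} + \frac{1}{36} \cdot 59} = \frac{1}{\frac{1}{-840} + \frac{1}{36} \cdot 59} = \frac{1}{- \frac{1}{840} + \frac{59}{36}} = \frac{1}{\frac{4127}{2520}} = \frac{2520}{4127}$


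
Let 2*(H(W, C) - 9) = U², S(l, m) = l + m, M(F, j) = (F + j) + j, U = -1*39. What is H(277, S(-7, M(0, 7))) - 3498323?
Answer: -6995107/2 ≈ -3.4976e+6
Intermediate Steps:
U = -39
M(F, j) = F + 2*j
H(W, C) = 1539/2 (H(W, C) = 9 + (½)*(-39)² = 9 + (½)*1521 = 9 + 1521/2 = 1539/2)
H(277, S(-7, M(0, 7))) - 3498323 = 1539/2 - 3498323 = -6995107/2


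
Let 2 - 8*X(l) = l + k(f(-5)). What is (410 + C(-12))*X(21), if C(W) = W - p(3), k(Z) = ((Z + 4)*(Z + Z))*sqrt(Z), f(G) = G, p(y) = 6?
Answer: -931 - 490*I*sqrt(5) ≈ -931.0 - 1095.7*I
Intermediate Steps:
k(Z) = 2*Z**(3/2)*(4 + Z) (k(Z) = ((4 + Z)*(2*Z))*sqrt(Z) = (2*Z*(4 + Z))*sqrt(Z) = 2*Z**(3/2)*(4 + Z))
C(W) = -6 + W (C(W) = W - 1*6 = W - 6 = -6 + W)
X(l) = 1/4 - l/8 - 5*I*sqrt(5)/4 (X(l) = 1/4 - (l + 2*(-5)**(3/2)*(4 - 5))/8 = 1/4 - (l + 2*(-5*I*sqrt(5))*(-1))/8 = 1/4 - (l + 10*I*sqrt(5))/8 = 1/4 + (-l/8 - 5*I*sqrt(5)/4) = 1/4 - l/8 - 5*I*sqrt(5)/4)
(410 + C(-12))*X(21) = (410 + (-6 - 12))*(1/4 - 1/8*21 - 5*I*sqrt(5)/4) = (410 - 18)*(1/4 - 21/8 - 5*I*sqrt(5)/4) = 392*(-19/8 - 5*I*sqrt(5)/4) = -931 - 490*I*sqrt(5)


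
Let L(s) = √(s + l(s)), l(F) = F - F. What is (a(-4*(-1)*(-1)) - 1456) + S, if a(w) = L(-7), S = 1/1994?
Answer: -2903263/1994 + I*√7 ≈ -1456.0 + 2.6458*I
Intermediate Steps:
S = 1/1994 ≈ 0.00050150
l(F) = 0
L(s) = √s (L(s) = √(s + 0) = √s)
a(w) = I*√7 (a(w) = √(-7) = I*√7)
(a(-4*(-1)*(-1)) - 1456) + S = (I*√7 - 1456) + 1/1994 = (-1456 + I*√7) + 1/1994 = -2903263/1994 + I*√7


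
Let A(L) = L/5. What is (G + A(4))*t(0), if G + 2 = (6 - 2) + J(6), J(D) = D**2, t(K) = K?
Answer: 0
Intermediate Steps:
A(L) = L/5 (A(L) = L*(1/5) = L/5)
G = 38 (G = -2 + ((6 - 2) + 6**2) = -2 + (4 + 36) = -2 + 40 = 38)
(G + A(4))*t(0) = (38 + (1/5)*4)*0 = (38 + 4/5)*0 = (194/5)*0 = 0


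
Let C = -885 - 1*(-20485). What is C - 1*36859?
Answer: -17259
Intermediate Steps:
C = 19600 (C = -885 + 20485 = 19600)
C - 1*36859 = 19600 - 1*36859 = 19600 - 36859 = -17259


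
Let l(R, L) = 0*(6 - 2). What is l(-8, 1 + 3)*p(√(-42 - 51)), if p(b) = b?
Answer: 0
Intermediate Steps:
l(R, L) = 0 (l(R, L) = 0*4 = 0)
l(-8, 1 + 3)*p(√(-42 - 51)) = 0*√(-42 - 51) = 0*√(-93) = 0*(I*√93) = 0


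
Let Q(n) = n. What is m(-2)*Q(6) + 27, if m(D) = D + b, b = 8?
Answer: 63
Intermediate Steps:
m(D) = 8 + D (m(D) = D + 8 = 8 + D)
m(-2)*Q(6) + 27 = (8 - 2)*6 + 27 = 6*6 + 27 = 36 + 27 = 63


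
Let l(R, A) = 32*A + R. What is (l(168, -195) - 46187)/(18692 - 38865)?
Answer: 52259/20173 ≈ 2.5905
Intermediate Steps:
l(R, A) = R + 32*A
(l(168, -195) - 46187)/(18692 - 38865) = ((168 + 32*(-195)) - 46187)/(18692 - 38865) = ((168 - 6240) - 46187)/(-20173) = (-6072 - 46187)*(-1/20173) = -52259*(-1/20173) = 52259/20173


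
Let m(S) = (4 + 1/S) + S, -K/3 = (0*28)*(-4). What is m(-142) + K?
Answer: -19597/142 ≈ -138.01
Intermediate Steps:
K = 0 (K = -3*0*28*(-4) = -0*(-4) = -3*0 = 0)
m(S) = 4 + S + 1/S (m(S) = (4 + 1/S) + S = 4 + S + 1/S)
m(-142) + K = (4 - 142 + 1/(-142)) + 0 = (4 - 142 - 1/142) + 0 = -19597/142 + 0 = -19597/142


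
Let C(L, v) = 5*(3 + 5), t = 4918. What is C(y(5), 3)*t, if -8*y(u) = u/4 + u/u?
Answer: 196720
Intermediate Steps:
y(u) = -⅛ - u/32 (y(u) = -(u/4 + u/u)/8 = -(u*(¼) + 1)/8 = -(u/4 + 1)/8 = -(1 + u/4)/8 = -⅛ - u/32)
C(L, v) = 40 (C(L, v) = 5*8 = 40)
C(y(5), 3)*t = 40*4918 = 196720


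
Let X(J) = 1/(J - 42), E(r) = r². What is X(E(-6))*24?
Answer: -4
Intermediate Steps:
X(J) = 1/(-42 + J)
X(E(-6))*24 = 24/(-42 + (-6)²) = 24/(-42 + 36) = 24/(-6) = -⅙*24 = -4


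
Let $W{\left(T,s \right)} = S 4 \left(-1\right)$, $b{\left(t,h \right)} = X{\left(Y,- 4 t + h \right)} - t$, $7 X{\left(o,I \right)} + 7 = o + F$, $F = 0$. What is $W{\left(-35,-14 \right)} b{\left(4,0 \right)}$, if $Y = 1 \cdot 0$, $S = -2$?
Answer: $-40$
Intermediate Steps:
$Y = 0$
$X{\left(o,I \right)} = -1 + \frac{o}{7}$ ($X{\left(o,I \right)} = -1 + \frac{o + 0}{7} = -1 + \frac{o}{7}$)
$b{\left(t,h \right)} = -1 - t$ ($b{\left(t,h \right)} = \left(-1 + \frac{1}{7} \cdot 0\right) - t = \left(-1 + 0\right) - t = -1 - t$)
$W{\left(T,s \right)} = 8$ ($W{\left(T,s \right)} = \left(-2\right) 4 \left(-1\right) = \left(-8\right) \left(-1\right) = 8$)
$W{\left(-35,-14 \right)} b{\left(4,0 \right)} = 8 \left(-1 - 4\right) = 8 \left(-5\right) = -40$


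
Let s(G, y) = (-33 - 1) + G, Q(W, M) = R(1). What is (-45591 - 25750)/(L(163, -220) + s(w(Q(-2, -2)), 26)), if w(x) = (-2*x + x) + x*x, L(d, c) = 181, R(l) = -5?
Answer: -71341/177 ≈ -403.06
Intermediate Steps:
Q(W, M) = -5
w(x) = x² - x (w(x) = -x + x² = x² - x)
s(G, y) = -34 + G
(-45591 - 25750)/(L(163, -220) + s(w(Q(-2, -2)), 26)) = (-45591 - 25750)/(181 + (-34 - 5*(-1 - 5))) = -71341/(181 + (-34 - 5*(-6))) = -71341/(181 + (-34 + 30)) = -71341/(181 - 4) = -71341/177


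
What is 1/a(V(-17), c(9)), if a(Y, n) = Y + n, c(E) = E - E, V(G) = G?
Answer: -1/17 ≈ -0.058824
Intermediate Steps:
c(E) = 0
1/a(V(-17), c(9)) = 1/(-17 + 0) = 1/(-17) = -1/17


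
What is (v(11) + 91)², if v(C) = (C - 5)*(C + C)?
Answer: 49729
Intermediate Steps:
v(C) = 2*C*(-5 + C) (v(C) = (-5 + C)*(2*C) = 2*C*(-5 + C))
(v(11) + 91)² = (2*11*(-5 + 11) + 91)² = (2*11*6 + 91)² = (132 + 91)² = 223² = 49729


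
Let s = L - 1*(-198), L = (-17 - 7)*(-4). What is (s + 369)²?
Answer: 439569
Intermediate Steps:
L = 96 (L = -24*(-4) = 96)
s = 294 (s = 96 - 1*(-198) = 96 + 198 = 294)
(s + 369)² = (294 + 369)² = 663² = 439569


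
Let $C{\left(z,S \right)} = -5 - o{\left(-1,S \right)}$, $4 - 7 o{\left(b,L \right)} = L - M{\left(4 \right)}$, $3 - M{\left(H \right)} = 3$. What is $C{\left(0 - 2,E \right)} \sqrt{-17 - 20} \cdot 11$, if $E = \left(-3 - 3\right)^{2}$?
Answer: $- \frac{33 i \sqrt{37}}{7} \approx - 28.676 i$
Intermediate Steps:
$E = 36$ ($E = \left(-6\right)^{2} = 36$)
$M{\left(H \right)} = 0$ ($M{\left(H \right)} = 3 - 3 = 0$)
$o{\left(b,L \right)} = \frac{4}{7} - \frac{L}{7}$ ($o{\left(b,L \right)} = \frac{4}{7} - \frac{L - 0}{7} = \frac{4}{7} - \frac{L + 0}{7} = \frac{4}{7} - \frac{L}{7}$)
$C{\left(z,S \right)} = - \frac{39}{7} + \frac{S}{7}$ ($C{\left(z,S \right)} = -5 - \left(\frac{4}{7} - \frac{S}{7}\right) = -5 + \left(- \frac{4}{7} + \frac{S}{7}\right) = - \frac{39}{7} + \frac{S}{7}$)
$C{\left(0 - 2,E \right)} \sqrt{-17 - 20} \cdot 11 = \left(- \frac{39}{7} + \frac{1}{7} \cdot 36\right) \sqrt{-17 - 20} \cdot 11 = \left(- \frac{39}{7} + \frac{36}{7}\right) \sqrt{-17 - 20} \cdot 11 = - \frac{3 \sqrt{-17 - 20}}{7} \cdot 11 = - \frac{3 \sqrt{-37}}{7} \cdot 11 = - \frac{3 i \sqrt{37}}{7} \cdot 11 = - \frac{33 i \sqrt{37}}{7}$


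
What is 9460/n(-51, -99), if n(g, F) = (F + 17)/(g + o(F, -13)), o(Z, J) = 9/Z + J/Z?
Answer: 2169350/369 ≈ 5879.0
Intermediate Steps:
n(g, F) = (17 + F)/(g - 4/F) (n(g, F) = (F + 17)/(g + (9 - 13)/F) = (17 + F)/(g - 4/F))
9460/n(-51, -99) = 9460/((-99*(17 - 99)/(-4 - 99*(-51)))) = 9460/((-99*(-82)/(-4 + 5049))) = 9460/((-99*(-82)/5045)) = 9460/((-99*1/5045*(-82))) = 9460/(8118/5045) = 9460*(5045/8118) = 2169350/369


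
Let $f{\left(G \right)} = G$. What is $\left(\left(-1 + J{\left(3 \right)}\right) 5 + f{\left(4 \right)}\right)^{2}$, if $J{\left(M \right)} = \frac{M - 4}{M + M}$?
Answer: $\frac{121}{36} \approx 3.3611$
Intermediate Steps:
$J{\left(M \right)} = \frac{-4 + M}{2 M}$
$\left(\left(-1 + J{\left(3 \right)}\right) 5 + f{\left(4 \right)}\right)^{2} = \left(\left(-1 + \frac{-4 + 3}{2 \cdot 3}\right) 5 + 4\right)^{2} = \left(\left(-1 + \frac{1}{2} \cdot \frac{1}{3} \left(-1\right)\right) 5 + 4\right)^{2} = \left(\left(-1 - \frac{1}{6}\right) 5 + 4\right)^{2} = \left(\left(- \frac{7}{6}\right) 5 + 4\right)^{2} = \left(- \frac{35}{6} + 4\right)^{2} = \left(- \frac{11}{6}\right)^{2} = \frac{121}{36}$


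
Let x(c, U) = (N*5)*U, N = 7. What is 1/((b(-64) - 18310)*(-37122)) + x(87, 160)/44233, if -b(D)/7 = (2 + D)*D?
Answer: 1368643599919/10810573584948 ≈ 0.12660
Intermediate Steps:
b(D) = -7*D*(2 + D) (b(D) = -7*(2 + D)*D = -7*D*(2 + D))
x(c, U) = 35*U (x(c, U) = (7*5)*U = 35*U)
1/((b(-64) - 18310)*(-37122)) + x(87, 160)/44233 = 1/(-7*(-64)*(2 - 64) - 18310*(-37122)) + (35*160)/44233 = -1/37122/(-7*(-64)*(-62) - 18310) + 5600*(1/44233) = -1/37122/(-27776 - 18310) + 800/6319 = -1/37122/(-46086) + 800/6319 = -1/46086*(-1/37122) + 800/6319 = 1/1710804492 + 800/6319 = 1368643599919/10810573584948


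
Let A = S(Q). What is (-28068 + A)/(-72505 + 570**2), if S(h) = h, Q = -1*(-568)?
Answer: -500/4589 ≈ -0.10896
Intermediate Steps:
Q = 568
A = 568
(-28068 + A)/(-72505 + 570**2) = (-28068 + 568)/(-72505 + 570**2) = -27500/(-72505 + 324900) = -27500/252395 = -27500*1/252395 = -500/4589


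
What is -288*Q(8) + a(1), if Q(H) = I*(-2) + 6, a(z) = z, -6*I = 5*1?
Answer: -2207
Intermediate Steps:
I = -5/6 ≈ -0.83333
Q(H) = 23/3 (Q(H) = -5/6*(-2) + 6 = 5/3 + 6 = 23/3)
-288*Q(8) + a(1) = -288*23/3 + 1 = -2208 + 1 = -2207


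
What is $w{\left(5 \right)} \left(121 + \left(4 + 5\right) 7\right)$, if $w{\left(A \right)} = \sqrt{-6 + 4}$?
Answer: $184 i \sqrt{2} \approx 260.22 i$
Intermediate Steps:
$w{\left(A \right)} = i \sqrt{2}$ ($w{\left(A \right)} = \sqrt{-2} = i \sqrt{2}$)
$w{\left(5 \right)} \left(121 + \left(4 + 5\right) 7\right) = i \sqrt{2} \left(121 + \left(4 + 5\right) 7\right) = i \sqrt{2} \left(121 + 9 \cdot 7\right) = i \sqrt{2} \left(121 + 63\right) = i \sqrt{2} \cdot 184 = 184 i \sqrt{2}$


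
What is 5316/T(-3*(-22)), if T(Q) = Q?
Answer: 886/11 ≈ 80.545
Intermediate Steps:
5316/T(-3*(-22)) = 5316/((-3*(-22))) = 5316/66 = 5316*(1/66) = 886/11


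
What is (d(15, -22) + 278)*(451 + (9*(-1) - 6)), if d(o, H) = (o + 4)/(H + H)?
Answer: 1331217/11 ≈ 1.2102e+5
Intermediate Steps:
d(o, H) = (4 + o)/(2*H) (d(o, H) = (4 + o)/((2*H)) = (4 + o)*(1/(2*H)) = (4 + o)/(2*H))
(d(15, -22) + 278)*(451 + (9*(-1) - 6)) = ((1/2)*(4 + 15)/(-22) + 278)*(451 + (9*(-1) - 6)) = ((1/2)*(-1/22)*19 + 278)*(451 + (-9 - 6)) = (-19/44 + 278)*(451 - 15) = (12213/44)*436 = 1331217/11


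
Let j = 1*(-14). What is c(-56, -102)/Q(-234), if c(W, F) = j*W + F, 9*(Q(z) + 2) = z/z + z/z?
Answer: -3069/8 ≈ -383.63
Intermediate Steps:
Q(z) = -16/9 (Q(z) = -2 + (z/z + z/z)/9 = -2 + (1 + 1)/9 = -2 + (1/9)*2 = -2 + 2/9 = -16/9)
j = -14
c(W, F) = F - 14*W (c(W, F) = -14*W + F = F - 14*W)
c(-56, -102)/Q(-234) = (-102 - 14*(-56))/(-16/9) = (-102 + 784)*(-9/16) = 682*(-9/16) = -3069/8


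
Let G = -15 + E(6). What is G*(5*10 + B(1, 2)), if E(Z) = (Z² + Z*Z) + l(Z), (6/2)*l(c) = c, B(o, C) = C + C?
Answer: 3186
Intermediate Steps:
B(o, C) = 2*C
l(c) = c/3
E(Z) = 2*Z² + Z/3 (E(Z) = (Z² + Z*Z) + Z/3 = (Z² + Z²) + Z/3 = 2*Z² + Z/3)
G = 59 (G = -15 + (⅓)*6*(1 + 6*6) = -15 + (⅓)*6*(1 + 36) = -15 + (⅓)*6*37 = -15 + 74 = 59)
G*(5*10 + B(1, 2)) = 59*(5*10 + 2*2) = 59*(50 + 4) = 59*54 = 3186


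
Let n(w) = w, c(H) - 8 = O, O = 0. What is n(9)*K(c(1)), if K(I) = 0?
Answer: 0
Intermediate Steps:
c(H) = 8 (c(H) = 8 + 0 = 8)
n(9)*K(c(1)) = 9*0 = 0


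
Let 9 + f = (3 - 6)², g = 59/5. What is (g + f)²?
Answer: 3481/25 ≈ 139.24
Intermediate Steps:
g = 59/5 (g = 59*(⅕) = 59/5 ≈ 11.800)
f = 0 (f = -9 + (3 - 6)² = -9 + (-3)² = -9 + 9 = 0)
(g + f)² = (59/5 + 0)² = (59/5)² = 3481/25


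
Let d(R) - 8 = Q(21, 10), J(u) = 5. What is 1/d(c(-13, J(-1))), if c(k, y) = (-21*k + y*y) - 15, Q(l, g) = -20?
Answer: -1/12 ≈ -0.083333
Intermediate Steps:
c(k, y) = -15 + y² - 21*k (c(k, y) = (-21*k + y²) - 15 = (y² - 21*k) - 15 = -15 + y² - 21*k)
d(R) = -12 (d(R) = 8 - 20 = -12)
1/d(c(-13, J(-1))) = 1/(-12) = -1/12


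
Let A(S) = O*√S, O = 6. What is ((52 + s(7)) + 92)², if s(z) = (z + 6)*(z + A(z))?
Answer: 97813 + 36660*√7 ≈ 1.9481e+5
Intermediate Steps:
A(S) = 6*√S
s(z) = (6 + z)*(z + 6*√z) (s(z) = (z + 6)*(z + 6*√z) = (6 + z)*(z + 6*√z))
((52 + s(7)) + 92)² = ((52 + (7² + 6*7 + 6*7^(3/2) + 36*√7)) + 92)² = ((52 + (49 + 42 + 6*(7*√7) + 36*√7)) + 92)² = ((52 + (49 + 42 + 42*√7 + 36*√7)) + 92)² = ((52 + (91 + 78*√7)) + 92)² = ((143 + 78*√7) + 92)² = (235 + 78*√7)²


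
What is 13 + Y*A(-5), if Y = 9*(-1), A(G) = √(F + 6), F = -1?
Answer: 13 - 9*√5 ≈ -7.1246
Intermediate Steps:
A(G) = √5 (A(G) = √(-1 + 6) = √5)
Y = -9
13 + Y*A(-5) = 13 - 9*√5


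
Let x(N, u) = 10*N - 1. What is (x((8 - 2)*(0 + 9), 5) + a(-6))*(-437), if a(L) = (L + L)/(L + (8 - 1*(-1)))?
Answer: -233795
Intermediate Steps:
x(N, u) = -1 + 10*N
a(L) = 2*L/(9 + L) (a(L) = (2*L)/(L + (8 + 1)) = (2*L)/(L + 9) = (2*L)/(9 + L) = 2*L/(9 + L))
(x((8 - 2)*(0 + 9), 5) + a(-6))*(-437) = ((-1 + 10*((8 - 2)*(0 + 9))) + 2*(-6)/(9 - 6))*(-437) = ((-1 + 10*(6*9)) + 2*(-6)/3)*(-437) = ((-1 + 10*54) + 2*(-6)*(⅓))*(-437) = ((-1 + 540) - 4)*(-437) = (539 - 4)*(-437) = 535*(-437) = -233795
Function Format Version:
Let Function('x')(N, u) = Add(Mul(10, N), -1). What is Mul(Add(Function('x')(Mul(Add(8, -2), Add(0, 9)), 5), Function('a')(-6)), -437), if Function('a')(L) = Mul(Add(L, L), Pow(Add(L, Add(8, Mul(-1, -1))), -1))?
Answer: -233795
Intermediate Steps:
Function('x')(N, u) = Add(-1, Mul(10, N))
Function('a')(L) = Mul(2, L, Pow(Add(9, L), -1)) (Function('a')(L) = Mul(Mul(2, L), Pow(Add(L, Add(8, 1)), -1)) = Mul(Mul(2, L), Pow(Add(L, 9), -1)) = Mul(Mul(2, L), Pow(Add(9, L), -1)) = Mul(2, L, Pow(Add(9, L), -1)))
Mul(Add(Function('x')(Mul(Add(8, -2), Add(0, 9)), 5), Function('a')(-6)), -437) = Mul(Add(Add(-1, Mul(10, Mul(Add(8, -2), Add(0, 9)))), Mul(2, -6, Pow(Add(9, -6), -1))), -437) = Mul(Add(Add(-1, Mul(10, Mul(6, 9))), Mul(2, -6, Pow(3, -1))), -437) = Mul(Add(Add(-1, Mul(10, 54)), Mul(2, -6, Rational(1, 3))), -437) = Mul(Add(Add(-1, 540), -4), -437) = Mul(Add(539, -4), -437) = Mul(535, -437) = -233795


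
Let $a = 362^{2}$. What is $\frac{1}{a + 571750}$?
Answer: $\frac{1}{702794} \approx 1.4229 \cdot 10^{-6}$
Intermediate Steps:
$a = 131044$
$\frac{1}{a + 571750} = \frac{1}{131044 + 571750} = \frac{1}{702794}$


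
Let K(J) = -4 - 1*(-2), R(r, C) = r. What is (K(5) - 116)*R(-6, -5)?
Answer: 708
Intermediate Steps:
K(J) = -2 (K(J) = -4 + 2 = -2)
(K(5) - 116)*R(-6, -5) = (-2 - 116)*(-6) = -118*(-6) = 708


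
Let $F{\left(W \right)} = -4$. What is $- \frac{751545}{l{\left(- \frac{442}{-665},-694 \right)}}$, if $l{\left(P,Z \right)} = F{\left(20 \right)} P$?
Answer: $\frac{499777425}{1768} \approx 2.8268 \cdot 10^{5}$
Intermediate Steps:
$l{\left(P,Z \right)} = - 4 P$
$- \frac{751545}{l{\left(- \frac{442}{-665},-694 \right)}} = - \frac{751545}{\left(-4\right) \left(- \frac{442}{-665}\right)} = - \frac{751545}{\left(-4\right) \left(\left(-442\right) \left(- \frac{1}{665}\right)\right)} = - \frac{751545}{\left(-4\right) \frac{442}{665}} = - \frac{751545}{- \frac{1768}{665}} = \left(-751545\right) \left(- \frac{665}{1768}\right) = \frac{499777425}{1768}$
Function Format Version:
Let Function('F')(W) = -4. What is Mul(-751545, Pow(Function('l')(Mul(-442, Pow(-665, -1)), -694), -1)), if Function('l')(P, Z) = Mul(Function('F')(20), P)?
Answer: Rational(499777425, 1768) ≈ 2.8268e+5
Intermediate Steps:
Function('l')(P, Z) = Mul(-4, P)
Mul(-751545, Pow(Function('l')(Mul(-442, Pow(-665, -1)), -694), -1)) = Mul(-751545, Pow(Mul(-4, Mul(-442, Pow(-665, -1))), -1)) = Mul(-751545, Pow(Mul(-4, Mul(-442, Rational(-1, 665))), -1)) = Mul(-751545, Pow(Mul(-4, Rational(442, 665)), -1)) = Mul(-751545, Pow(Rational(-1768, 665), -1)) = Mul(-751545, Rational(-665, 1768)) = Rational(499777425, 1768)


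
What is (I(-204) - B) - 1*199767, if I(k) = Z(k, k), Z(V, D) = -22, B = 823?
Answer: -200612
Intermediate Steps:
I(k) = -22
(I(-204) - B) - 1*199767 = (-22 - 1*823) - 1*199767 = (-22 - 823) - 199767 = -845 - 199767 = -200612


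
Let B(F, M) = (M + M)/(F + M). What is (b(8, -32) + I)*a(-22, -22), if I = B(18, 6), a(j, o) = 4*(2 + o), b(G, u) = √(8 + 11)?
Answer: -40 - 80*√19 ≈ -388.71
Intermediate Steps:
b(G, u) = √19
B(F, M) = 2*M/(F + M) (B(F, M) = (2*M)/(F + M) = 2*M/(F + M))
a(j, o) = 8 + 4*o
I = ½ (I = 2*6/(18 + 6) = 2*6/24 = 2*6*(1/24) = ½ ≈ 0.50000)
(b(8, -32) + I)*a(-22, -22) = (√19 + ½)*(8 + 4*(-22)) = (½ + √19)*(8 - 88) = (½ + √19)*(-80) = -40 - 80*√19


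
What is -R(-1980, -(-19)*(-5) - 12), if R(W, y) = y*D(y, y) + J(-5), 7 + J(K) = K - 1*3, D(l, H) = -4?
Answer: -413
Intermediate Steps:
J(K) = -10 + K (J(K) = -7 + (K - 1*3) = -7 + (K - 3) = -7 + (-3 + K) = -10 + K)
R(W, y) = -15 - 4*y (R(W, y) = y*(-4) + (-10 - 5) = -4*y - 15 = -15 - 4*y)
-R(-1980, -(-19)*(-5) - 12) = -(-15 - 4*(-(-19)*(-5) - 12)) = -(-15 - 4*(-19*5 - 12)) = -(-15 - 4*(-95 - 12)) = -(-15 - 4*(-107)) = -(-15 + 428) = -1*413 = -413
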